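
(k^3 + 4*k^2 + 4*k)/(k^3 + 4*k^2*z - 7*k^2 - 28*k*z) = (k^2 + 4*k + 4)/(k^2 + 4*k*z - 7*k - 28*z)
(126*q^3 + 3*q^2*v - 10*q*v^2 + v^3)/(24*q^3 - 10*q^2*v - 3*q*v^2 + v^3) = (42*q^2 - 13*q*v + v^2)/(8*q^2 - 6*q*v + v^2)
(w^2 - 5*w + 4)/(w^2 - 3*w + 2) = (w - 4)/(w - 2)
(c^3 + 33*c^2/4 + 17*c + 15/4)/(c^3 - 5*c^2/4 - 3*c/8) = 2*(c^2 + 8*c + 15)/(c*(2*c - 3))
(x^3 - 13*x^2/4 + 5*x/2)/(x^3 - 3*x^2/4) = (4*x^2 - 13*x + 10)/(x*(4*x - 3))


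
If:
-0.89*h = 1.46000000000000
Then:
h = -1.64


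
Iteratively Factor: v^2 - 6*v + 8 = (v - 2)*(v - 4)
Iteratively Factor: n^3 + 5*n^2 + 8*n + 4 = (n + 2)*(n^2 + 3*n + 2) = (n + 2)^2*(n + 1)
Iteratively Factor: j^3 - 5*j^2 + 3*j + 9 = (j - 3)*(j^2 - 2*j - 3) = (j - 3)*(j + 1)*(j - 3)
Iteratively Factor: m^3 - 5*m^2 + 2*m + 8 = (m - 4)*(m^2 - m - 2) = (m - 4)*(m - 2)*(m + 1)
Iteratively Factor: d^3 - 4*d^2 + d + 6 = (d + 1)*(d^2 - 5*d + 6) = (d - 3)*(d + 1)*(d - 2)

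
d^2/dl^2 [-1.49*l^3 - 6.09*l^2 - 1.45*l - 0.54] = -8.94*l - 12.18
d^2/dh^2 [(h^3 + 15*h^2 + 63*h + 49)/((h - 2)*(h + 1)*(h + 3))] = 2*(13*h^3 + 165*h^2 + 399*h + 463)/(h^6 + 3*h^5 - 15*h^4 - 35*h^3 + 90*h^2 + 108*h - 216)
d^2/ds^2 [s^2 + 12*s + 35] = 2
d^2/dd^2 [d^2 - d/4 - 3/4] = 2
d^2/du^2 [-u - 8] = 0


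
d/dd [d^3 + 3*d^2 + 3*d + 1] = 3*d^2 + 6*d + 3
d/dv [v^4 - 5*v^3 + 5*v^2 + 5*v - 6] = 4*v^3 - 15*v^2 + 10*v + 5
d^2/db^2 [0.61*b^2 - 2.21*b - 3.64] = 1.22000000000000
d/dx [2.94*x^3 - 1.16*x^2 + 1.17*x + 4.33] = 8.82*x^2 - 2.32*x + 1.17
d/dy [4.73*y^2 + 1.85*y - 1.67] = 9.46*y + 1.85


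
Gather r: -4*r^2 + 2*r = -4*r^2 + 2*r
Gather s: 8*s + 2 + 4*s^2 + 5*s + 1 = 4*s^2 + 13*s + 3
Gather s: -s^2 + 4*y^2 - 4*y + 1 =-s^2 + 4*y^2 - 4*y + 1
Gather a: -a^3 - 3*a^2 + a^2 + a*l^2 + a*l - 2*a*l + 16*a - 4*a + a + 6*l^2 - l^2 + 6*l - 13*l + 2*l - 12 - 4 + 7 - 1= -a^3 - 2*a^2 + a*(l^2 - l + 13) + 5*l^2 - 5*l - 10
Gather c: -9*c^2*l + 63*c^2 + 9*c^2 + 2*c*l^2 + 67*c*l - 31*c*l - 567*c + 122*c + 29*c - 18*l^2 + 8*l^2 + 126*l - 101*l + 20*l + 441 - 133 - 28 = c^2*(72 - 9*l) + c*(2*l^2 + 36*l - 416) - 10*l^2 + 45*l + 280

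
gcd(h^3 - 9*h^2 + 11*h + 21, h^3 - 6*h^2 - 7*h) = h^2 - 6*h - 7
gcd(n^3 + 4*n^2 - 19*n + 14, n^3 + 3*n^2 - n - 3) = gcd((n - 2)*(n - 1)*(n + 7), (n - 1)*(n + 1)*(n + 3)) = n - 1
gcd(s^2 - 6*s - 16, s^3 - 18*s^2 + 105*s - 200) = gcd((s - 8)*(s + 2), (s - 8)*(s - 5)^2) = s - 8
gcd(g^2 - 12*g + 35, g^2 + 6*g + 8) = 1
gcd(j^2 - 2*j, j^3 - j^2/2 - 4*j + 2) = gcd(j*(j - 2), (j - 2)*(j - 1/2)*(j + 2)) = j - 2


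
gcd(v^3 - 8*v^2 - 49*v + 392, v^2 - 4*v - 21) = v - 7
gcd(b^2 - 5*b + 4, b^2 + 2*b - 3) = b - 1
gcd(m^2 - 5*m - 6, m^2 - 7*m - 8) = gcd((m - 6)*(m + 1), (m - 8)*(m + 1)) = m + 1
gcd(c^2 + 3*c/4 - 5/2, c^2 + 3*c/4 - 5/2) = c^2 + 3*c/4 - 5/2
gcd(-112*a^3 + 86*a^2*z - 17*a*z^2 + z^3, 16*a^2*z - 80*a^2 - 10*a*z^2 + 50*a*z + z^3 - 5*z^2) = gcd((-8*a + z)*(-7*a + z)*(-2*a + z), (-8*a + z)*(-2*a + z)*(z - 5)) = 16*a^2 - 10*a*z + z^2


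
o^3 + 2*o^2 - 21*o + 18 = (o - 3)*(o - 1)*(o + 6)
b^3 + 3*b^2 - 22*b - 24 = (b - 4)*(b + 1)*(b + 6)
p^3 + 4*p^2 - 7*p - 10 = (p - 2)*(p + 1)*(p + 5)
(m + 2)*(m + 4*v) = m^2 + 4*m*v + 2*m + 8*v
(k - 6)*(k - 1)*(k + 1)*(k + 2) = k^4 - 4*k^3 - 13*k^2 + 4*k + 12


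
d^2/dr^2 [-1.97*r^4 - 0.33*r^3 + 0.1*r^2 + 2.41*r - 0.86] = -23.64*r^2 - 1.98*r + 0.2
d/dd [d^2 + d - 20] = 2*d + 1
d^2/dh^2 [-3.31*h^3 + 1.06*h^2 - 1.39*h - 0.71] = 2.12 - 19.86*h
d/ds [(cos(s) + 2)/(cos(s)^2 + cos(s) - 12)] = (cos(s)^2 + 4*cos(s) + 14)*sin(s)/(cos(s)^2 + cos(s) - 12)^2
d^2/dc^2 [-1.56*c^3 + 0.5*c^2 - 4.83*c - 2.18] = 1.0 - 9.36*c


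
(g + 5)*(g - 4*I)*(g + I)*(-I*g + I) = -I*g^4 - 3*g^3 - 4*I*g^3 - 12*g^2 + I*g^2 + 15*g - 16*I*g + 20*I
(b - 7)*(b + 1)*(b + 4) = b^3 - 2*b^2 - 31*b - 28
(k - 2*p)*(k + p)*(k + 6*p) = k^3 + 5*k^2*p - 8*k*p^2 - 12*p^3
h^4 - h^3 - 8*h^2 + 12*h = h*(h - 2)^2*(h + 3)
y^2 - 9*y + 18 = (y - 6)*(y - 3)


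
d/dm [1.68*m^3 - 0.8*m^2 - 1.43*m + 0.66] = 5.04*m^2 - 1.6*m - 1.43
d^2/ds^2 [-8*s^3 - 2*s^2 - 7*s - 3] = -48*s - 4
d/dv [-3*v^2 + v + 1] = 1 - 6*v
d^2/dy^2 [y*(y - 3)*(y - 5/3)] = 6*y - 28/3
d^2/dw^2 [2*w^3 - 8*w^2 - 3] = 12*w - 16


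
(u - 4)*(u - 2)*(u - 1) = u^3 - 7*u^2 + 14*u - 8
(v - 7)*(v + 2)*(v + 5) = v^3 - 39*v - 70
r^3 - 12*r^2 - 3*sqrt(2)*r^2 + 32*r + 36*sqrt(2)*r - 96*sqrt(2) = (r - 8)*(r - 4)*(r - 3*sqrt(2))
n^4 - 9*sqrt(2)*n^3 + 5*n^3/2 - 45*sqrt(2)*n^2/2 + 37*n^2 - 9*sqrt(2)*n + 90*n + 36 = (n + 1/2)*(n + 2)*(n - 6*sqrt(2))*(n - 3*sqrt(2))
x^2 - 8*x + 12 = (x - 6)*(x - 2)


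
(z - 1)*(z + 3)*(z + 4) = z^3 + 6*z^2 + 5*z - 12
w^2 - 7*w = w*(w - 7)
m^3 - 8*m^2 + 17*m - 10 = (m - 5)*(m - 2)*(m - 1)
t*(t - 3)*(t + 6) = t^3 + 3*t^2 - 18*t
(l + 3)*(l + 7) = l^2 + 10*l + 21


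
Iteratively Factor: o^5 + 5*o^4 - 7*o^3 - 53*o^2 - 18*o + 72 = (o + 4)*(o^4 + o^3 - 11*o^2 - 9*o + 18) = (o + 3)*(o + 4)*(o^3 - 2*o^2 - 5*o + 6) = (o - 1)*(o + 3)*(o + 4)*(o^2 - o - 6) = (o - 3)*(o - 1)*(o + 3)*(o + 4)*(o + 2)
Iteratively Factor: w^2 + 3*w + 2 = (w + 1)*(w + 2)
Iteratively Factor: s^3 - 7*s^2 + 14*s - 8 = (s - 4)*(s^2 - 3*s + 2) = (s - 4)*(s - 2)*(s - 1)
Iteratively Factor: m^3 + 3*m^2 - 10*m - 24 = (m + 4)*(m^2 - m - 6) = (m + 2)*(m + 4)*(m - 3)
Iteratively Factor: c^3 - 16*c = (c - 4)*(c^2 + 4*c) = c*(c - 4)*(c + 4)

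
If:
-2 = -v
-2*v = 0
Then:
No Solution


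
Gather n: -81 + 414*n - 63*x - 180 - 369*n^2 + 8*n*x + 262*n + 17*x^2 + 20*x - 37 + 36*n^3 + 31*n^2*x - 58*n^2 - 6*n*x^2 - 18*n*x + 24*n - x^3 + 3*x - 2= 36*n^3 + n^2*(31*x - 427) + n*(-6*x^2 - 10*x + 700) - x^3 + 17*x^2 - 40*x - 300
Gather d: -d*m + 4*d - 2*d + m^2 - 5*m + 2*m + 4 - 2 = d*(2 - m) + m^2 - 3*m + 2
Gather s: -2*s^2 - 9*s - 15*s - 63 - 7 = -2*s^2 - 24*s - 70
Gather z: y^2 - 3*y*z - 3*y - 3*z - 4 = y^2 - 3*y + z*(-3*y - 3) - 4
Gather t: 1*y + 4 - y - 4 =0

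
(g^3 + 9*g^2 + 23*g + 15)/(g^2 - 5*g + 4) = (g^3 + 9*g^2 + 23*g + 15)/(g^2 - 5*g + 4)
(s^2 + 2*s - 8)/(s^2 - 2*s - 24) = (s - 2)/(s - 6)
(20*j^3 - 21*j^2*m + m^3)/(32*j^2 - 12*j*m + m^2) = (5*j^2 - 4*j*m - m^2)/(8*j - m)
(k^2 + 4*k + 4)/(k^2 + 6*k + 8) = (k + 2)/(k + 4)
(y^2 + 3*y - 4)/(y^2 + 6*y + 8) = (y - 1)/(y + 2)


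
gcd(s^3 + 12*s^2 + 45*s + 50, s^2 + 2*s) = s + 2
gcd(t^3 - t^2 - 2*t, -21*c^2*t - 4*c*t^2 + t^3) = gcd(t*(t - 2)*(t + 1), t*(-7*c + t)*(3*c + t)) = t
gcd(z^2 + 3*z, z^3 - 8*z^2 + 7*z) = z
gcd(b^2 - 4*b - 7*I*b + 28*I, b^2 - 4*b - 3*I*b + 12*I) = b - 4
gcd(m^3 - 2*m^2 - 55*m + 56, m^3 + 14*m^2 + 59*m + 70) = m + 7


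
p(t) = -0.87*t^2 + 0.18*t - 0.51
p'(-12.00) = 21.06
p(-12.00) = -127.95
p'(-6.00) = 10.62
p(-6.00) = -32.91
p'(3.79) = -6.41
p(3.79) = -12.32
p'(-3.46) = 6.20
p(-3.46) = -11.55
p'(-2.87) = 5.17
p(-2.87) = -8.19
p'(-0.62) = 1.26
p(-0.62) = -0.96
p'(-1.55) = 2.88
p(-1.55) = -2.88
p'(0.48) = -0.66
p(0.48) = -0.62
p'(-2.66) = 4.81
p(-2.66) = -7.14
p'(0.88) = -1.35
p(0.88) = -1.03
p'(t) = 0.18 - 1.74*t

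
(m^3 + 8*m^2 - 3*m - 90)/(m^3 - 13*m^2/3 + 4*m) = 3*(m^2 + 11*m + 30)/(m*(3*m - 4))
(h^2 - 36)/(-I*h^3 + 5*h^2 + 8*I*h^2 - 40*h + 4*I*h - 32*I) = I*(h^2 - 36)/(h^3 + h^2*(-8 + 5*I) - 4*h*(1 + 10*I) + 32)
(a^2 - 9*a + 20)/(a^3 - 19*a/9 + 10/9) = 9*(a^2 - 9*a + 20)/(9*a^3 - 19*a + 10)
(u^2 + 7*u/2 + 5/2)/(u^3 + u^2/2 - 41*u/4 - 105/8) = 4*(u + 1)/(4*u^2 - 8*u - 21)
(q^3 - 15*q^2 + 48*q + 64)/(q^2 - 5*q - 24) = (q^2 - 7*q - 8)/(q + 3)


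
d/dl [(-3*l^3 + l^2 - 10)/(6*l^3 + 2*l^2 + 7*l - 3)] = 2*(-6*l^4 - 21*l^3 + 107*l^2 + 17*l + 35)/(36*l^6 + 24*l^5 + 88*l^4 - 8*l^3 + 37*l^2 - 42*l + 9)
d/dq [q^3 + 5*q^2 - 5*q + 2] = 3*q^2 + 10*q - 5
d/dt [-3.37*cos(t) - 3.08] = 3.37*sin(t)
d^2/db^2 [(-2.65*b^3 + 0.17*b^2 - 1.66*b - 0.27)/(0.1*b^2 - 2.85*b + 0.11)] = (-5.55111512312578e-17*b^5 - 42.92725*b^3 + 4.95723*b^2 + 0.378869999999999*b - 5.416916)/(0.001*b^6 - 0.0855*b^5 + 2.44005*b^4 - 23.337225*b^3 + 2.684055*b^2 - 0.103455*b + 0.001331)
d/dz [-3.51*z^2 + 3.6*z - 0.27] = 3.6 - 7.02*z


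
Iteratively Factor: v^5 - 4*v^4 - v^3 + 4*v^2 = (v + 1)*(v^4 - 5*v^3 + 4*v^2) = v*(v + 1)*(v^3 - 5*v^2 + 4*v) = v*(v - 4)*(v + 1)*(v^2 - v) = v*(v - 4)*(v - 1)*(v + 1)*(v)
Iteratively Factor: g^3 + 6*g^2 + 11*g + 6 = (g + 2)*(g^2 + 4*g + 3) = (g + 2)*(g + 3)*(g + 1)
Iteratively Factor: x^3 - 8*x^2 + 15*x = (x - 5)*(x^2 - 3*x) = x*(x - 5)*(x - 3)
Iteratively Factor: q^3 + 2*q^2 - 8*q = (q)*(q^2 + 2*q - 8) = q*(q + 4)*(q - 2)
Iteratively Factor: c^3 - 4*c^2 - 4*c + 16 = (c - 2)*(c^2 - 2*c - 8) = (c - 4)*(c - 2)*(c + 2)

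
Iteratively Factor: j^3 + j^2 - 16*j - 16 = (j - 4)*(j^2 + 5*j + 4) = (j - 4)*(j + 4)*(j + 1)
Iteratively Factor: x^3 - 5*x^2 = (x)*(x^2 - 5*x) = x^2*(x - 5)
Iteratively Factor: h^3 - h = (h)*(h^2 - 1) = h*(h + 1)*(h - 1)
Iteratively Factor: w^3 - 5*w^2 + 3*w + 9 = (w - 3)*(w^2 - 2*w - 3) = (w - 3)^2*(w + 1)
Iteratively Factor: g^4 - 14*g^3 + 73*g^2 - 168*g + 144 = (g - 3)*(g^3 - 11*g^2 + 40*g - 48) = (g - 4)*(g - 3)*(g^2 - 7*g + 12) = (g - 4)*(g - 3)^2*(g - 4)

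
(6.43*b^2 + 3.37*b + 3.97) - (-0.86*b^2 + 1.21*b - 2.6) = 7.29*b^2 + 2.16*b + 6.57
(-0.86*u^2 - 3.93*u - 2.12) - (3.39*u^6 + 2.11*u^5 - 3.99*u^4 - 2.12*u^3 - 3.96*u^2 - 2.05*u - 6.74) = -3.39*u^6 - 2.11*u^5 + 3.99*u^4 + 2.12*u^3 + 3.1*u^2 - 1.88*u + 4.62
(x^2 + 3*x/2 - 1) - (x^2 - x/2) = 2*x - 1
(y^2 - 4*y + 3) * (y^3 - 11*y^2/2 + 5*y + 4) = y^5 - 19*y^4/2 + 30*y^3 - 65*y^2/2 - y + 12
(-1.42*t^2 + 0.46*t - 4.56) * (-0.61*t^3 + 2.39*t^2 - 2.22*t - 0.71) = 0.8662*t^5 - 3.6744*t^4 + 7.0334*t^3 - 10.9114*t^2 + 9.7966*t + 3.2376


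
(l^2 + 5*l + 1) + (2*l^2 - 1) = 3*l^2 + 5*l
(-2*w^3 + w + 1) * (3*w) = -6*w^4 + 3*w^2 + 3*w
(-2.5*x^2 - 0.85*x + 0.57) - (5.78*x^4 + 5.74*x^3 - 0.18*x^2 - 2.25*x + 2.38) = -5.78*x^4 - 5.74*x^3 - 2.32*x^2 + 1.4*x - 1.81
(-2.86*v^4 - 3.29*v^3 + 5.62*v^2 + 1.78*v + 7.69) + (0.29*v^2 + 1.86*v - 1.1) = -2.86*v^4 - 3.29*v^3 + 5.91*v^2 + 3.64*v + 6.59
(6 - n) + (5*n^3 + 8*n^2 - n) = 5*n^3 + 8*n^2 - 2*n + 6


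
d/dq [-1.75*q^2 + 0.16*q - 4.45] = 0.16 - 3.5*q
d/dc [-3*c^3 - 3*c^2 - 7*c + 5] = -9*c^2 - 6*c - 7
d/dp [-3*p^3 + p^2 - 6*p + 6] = -9*p^2 + 2*p - 6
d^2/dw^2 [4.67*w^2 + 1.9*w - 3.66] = 9.34000000000000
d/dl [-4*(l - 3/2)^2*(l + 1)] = -12*l^2 + 16*l + 3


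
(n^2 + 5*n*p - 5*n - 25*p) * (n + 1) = n^3 + 5*n^2*p - 4*n^2 - 20*n*p - 5*n - 25*p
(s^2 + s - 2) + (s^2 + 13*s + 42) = 2*s^2 + 14*s + 40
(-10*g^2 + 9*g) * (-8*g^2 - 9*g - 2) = 80*g^4 + 18*g^3 - 61*g^2 - 18*g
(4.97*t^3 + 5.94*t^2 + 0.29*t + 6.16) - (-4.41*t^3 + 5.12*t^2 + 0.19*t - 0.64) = 9.38*t^3 + 0.82*t^2 + 0.1*t + 6.8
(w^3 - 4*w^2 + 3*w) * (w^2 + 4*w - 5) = w^5 - 18*w^3 + 32*w^2 - 15*w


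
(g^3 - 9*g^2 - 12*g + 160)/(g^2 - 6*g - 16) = (g^2 - g - 20)/(g + 2)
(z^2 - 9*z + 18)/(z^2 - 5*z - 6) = (z - 3)/(z + 1)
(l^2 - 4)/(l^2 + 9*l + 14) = (l - 2)/(l + 7)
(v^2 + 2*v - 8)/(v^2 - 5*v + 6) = (v + 4)/(v - 3)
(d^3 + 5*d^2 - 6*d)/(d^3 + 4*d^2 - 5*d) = (d + 6)/(d + 5)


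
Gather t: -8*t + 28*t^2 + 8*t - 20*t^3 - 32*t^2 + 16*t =-20*t^3 - 4*t^2 + 16*t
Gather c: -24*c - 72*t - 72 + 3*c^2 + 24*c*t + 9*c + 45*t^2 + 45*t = 3*c^2 + c*(24*t - 15) + 45*t^2 - 27*t - 72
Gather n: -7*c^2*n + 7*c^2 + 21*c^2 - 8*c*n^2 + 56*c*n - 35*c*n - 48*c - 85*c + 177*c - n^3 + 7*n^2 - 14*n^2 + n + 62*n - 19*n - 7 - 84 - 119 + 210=28*c^2 + 44*c - n^3 + n^2*(-8*c - 7) + n*(-7*c^2 + 21*c + 44)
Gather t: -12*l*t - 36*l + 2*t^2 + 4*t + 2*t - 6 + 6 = -36*l + 2*t^2 + t*(6 - 12*l)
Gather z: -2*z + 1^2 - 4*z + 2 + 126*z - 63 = 120*z - 60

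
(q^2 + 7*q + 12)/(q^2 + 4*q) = (q + 3)/q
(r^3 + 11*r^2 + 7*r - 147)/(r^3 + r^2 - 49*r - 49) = (r^2 + 4*r - 21)/(r^2 - 6*r - 7)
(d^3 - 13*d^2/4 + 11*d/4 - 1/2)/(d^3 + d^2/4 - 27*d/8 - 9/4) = 2*(4*d^2 - 5*d + 1)/(8*d^2 + 18*d + 9)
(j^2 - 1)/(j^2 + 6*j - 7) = (j + 1)/(j + 7)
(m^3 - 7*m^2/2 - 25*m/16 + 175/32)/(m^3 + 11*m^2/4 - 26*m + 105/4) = (8*m^2 - 18*m - 35)/(8*(m^2 + 4*m - 21))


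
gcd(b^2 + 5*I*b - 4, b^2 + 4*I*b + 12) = 1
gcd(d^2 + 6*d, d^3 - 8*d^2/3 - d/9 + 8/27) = 1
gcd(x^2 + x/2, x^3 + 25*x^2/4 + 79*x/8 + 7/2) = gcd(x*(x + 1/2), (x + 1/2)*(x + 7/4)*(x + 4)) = x + 1/2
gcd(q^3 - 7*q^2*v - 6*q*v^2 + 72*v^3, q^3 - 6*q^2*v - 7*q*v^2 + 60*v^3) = q^2 - q*v - 12*v^2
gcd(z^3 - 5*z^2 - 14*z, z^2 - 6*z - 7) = z - 7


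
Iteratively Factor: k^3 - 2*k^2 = (k)*(k^2 - 2*k) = k^2*(k - 2)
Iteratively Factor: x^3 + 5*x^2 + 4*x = (x)*(x^2 + 5*x + 4) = x*(x + 4)*(x + 1)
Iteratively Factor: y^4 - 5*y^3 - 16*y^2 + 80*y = (y - 4)*(y^3 - y^2 - 20*y) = (y - 4)*(y + 4)*(y^2 - 5*y) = y*(y - 4)*(y + 4)*(y - 5)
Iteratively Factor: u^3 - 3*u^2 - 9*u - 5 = (u - 5)*(u^2 + 2*u + 1) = (u - 5)*(u + 1)*(u + 1)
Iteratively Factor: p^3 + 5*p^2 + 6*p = (p)*(p^2 + 5*p + 6) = p*(p + 2)*(p + 3)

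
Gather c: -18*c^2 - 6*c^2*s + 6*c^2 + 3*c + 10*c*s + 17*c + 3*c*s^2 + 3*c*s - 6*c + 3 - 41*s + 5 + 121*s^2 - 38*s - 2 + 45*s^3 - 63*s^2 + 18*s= c^2*(-6*s - 12) + c*(3*s^2 + 13*s + 14) + 45*s^3 + 58*s^2 - 61*s + 6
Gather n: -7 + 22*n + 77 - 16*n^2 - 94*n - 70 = -16*n^2 - 72*n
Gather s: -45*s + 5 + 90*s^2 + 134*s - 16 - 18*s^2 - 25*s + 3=72*s^2 + 64*s - 8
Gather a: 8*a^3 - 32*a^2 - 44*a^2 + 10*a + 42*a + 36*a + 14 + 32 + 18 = 8*a^3 - 76*a^2 + 88*a + 64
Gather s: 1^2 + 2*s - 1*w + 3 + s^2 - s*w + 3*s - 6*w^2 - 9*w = s^2 + s*(5 - w) - 6*w^2 - 10*w + 4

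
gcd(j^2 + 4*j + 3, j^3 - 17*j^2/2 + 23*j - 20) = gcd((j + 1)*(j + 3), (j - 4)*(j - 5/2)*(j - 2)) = 1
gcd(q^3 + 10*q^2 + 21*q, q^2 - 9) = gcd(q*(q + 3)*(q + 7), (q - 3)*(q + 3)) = q + 3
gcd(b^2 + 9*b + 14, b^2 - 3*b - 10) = b + 2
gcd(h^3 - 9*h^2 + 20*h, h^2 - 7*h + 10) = h - 5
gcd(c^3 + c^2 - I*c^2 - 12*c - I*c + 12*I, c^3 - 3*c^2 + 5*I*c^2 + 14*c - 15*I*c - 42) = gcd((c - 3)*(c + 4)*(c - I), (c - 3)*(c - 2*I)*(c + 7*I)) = c - 3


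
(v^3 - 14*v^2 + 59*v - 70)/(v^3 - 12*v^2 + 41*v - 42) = (v - 5)/(v - 3)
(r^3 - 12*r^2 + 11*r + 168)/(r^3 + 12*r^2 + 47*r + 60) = (r^2 - 15*r + 56)/(r^2 + 9*r + 20)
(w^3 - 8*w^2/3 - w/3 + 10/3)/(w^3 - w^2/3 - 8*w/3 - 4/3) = (3*w - 5)/(3*w + 2)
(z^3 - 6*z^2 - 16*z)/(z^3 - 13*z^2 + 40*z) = (z + 2)/(z - 5)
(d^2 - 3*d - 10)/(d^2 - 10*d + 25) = (d + 2)/(d - 5)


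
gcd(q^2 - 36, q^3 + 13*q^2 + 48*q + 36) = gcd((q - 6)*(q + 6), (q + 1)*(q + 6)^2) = q + 6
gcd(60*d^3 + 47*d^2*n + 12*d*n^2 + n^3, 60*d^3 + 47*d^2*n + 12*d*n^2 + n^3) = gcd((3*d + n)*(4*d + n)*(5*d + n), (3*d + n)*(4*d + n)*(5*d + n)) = 60*d^3 + 47*d^2*n + 12*d*n^2 + n^3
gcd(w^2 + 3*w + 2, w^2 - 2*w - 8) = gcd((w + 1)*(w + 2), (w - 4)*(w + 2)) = w + 2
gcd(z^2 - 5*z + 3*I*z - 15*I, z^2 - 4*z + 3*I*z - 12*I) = z + 3*I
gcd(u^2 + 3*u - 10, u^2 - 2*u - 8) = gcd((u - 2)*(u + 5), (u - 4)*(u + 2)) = 1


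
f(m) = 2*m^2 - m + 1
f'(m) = 4*m - 1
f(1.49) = 3.95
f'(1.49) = 4.96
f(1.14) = 2.46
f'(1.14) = 3.56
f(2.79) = 13.78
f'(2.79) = 10.16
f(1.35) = 3.30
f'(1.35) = 4.40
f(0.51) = 1.01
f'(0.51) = 1.04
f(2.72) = 13.08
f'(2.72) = 9.88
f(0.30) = 0.88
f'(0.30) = 0.20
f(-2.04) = 11.36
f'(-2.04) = -9.16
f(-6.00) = 79.00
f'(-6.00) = -25.00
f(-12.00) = 301.00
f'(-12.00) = -49.00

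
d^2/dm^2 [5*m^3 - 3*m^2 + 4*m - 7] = 30*m - 6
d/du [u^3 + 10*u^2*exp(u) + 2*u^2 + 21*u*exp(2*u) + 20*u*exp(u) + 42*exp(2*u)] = 10*u^2*exp(u) + 3*u^2 + 42*u*exp(2*u) + 40*u*exp(u) + 4*u + 105*exp(2*u) + 20*exp(u)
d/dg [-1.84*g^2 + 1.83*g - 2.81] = 1.83 - 3.68*g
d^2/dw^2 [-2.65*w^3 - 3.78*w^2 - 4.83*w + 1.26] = -15.9*w - 7.56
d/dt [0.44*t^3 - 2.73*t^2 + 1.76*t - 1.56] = 1.32*t^2 - 5.46*t + 1.76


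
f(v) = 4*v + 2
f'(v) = 4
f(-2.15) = -6.60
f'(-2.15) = 4.00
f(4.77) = 21.08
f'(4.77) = 4.00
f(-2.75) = -9.00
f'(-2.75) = 4.00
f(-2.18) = -6.72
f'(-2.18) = 4.00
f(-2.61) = -8.44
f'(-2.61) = 4.00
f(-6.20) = -22.80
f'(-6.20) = 4.00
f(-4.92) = -17.68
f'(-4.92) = 4.00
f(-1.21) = -2.84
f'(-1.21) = 4.00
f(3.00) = 14.00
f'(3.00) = 4.00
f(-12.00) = -46.00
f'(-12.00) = 4.00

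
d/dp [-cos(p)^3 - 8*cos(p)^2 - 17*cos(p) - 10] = (3*cos(p)^2 + 16*cos(p) + 17)*sin(p)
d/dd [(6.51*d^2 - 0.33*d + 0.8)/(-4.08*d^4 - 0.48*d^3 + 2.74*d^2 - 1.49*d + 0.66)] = (53.1216*d^5 - 0.9144*d^4 + 12.7392*d^3 - 7.6437*d^2 + 4.2092*d + 0.9742)/(16.6464*d^8 + 3.9168*d^7 - 22.128*d^6 + 9.528*d^5 + 3.5524*d^4 - 8.7988*d^3 + 5.8369*d^2 - 1.9668*d + 0.4356)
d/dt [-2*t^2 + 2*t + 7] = 2 - 4*t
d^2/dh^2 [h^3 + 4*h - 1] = 6*h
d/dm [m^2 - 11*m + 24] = 2*m - 11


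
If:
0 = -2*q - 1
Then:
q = -1/2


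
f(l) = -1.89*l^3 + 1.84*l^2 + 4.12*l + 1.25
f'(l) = -5.67*l^2 + 3.68*l + 4.12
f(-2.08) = 17.65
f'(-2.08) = -28.07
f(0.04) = 1.42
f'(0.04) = 4.26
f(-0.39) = 0.04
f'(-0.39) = 1.82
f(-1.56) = 6.48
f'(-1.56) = -15.42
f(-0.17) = 0.61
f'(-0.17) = 3.33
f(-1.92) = 13.50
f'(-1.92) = -23.85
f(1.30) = 5.56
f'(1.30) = -0.68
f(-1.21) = 2.31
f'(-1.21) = -8.63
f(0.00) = 1.25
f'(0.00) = 4.12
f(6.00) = -316.03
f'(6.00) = -177.92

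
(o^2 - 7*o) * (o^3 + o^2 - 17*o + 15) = o^5 - 6*o^4 - 24*o^3 + 134*o^2 - 105*o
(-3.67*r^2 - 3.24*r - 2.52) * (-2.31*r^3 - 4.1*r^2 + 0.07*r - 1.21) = 8.4777*r^5 + 22.5314*r^4 + 18.8483*r^3 + 14.5459*r^2 + 3.744*r + 3.0492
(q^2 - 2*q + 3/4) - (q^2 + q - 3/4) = 3/2 - 3*q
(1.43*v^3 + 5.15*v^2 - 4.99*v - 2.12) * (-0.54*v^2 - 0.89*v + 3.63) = -0.7722*v^5 - 4.0537*v^4 + 3.302*v^3 + 24.2804*v^2 - 16.2269*v - 7.6956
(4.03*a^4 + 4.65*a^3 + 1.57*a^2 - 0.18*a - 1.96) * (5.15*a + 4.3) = 20.7545*a^5 + 41.2765*a^4 + 28.0805*a^3 + 5.824*a^2 - 10.868*a - 8.428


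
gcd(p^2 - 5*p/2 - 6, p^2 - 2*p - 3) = 1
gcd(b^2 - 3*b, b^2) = b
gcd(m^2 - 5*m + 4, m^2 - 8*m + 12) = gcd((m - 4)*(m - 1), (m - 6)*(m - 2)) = 1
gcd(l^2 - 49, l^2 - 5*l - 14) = l - 7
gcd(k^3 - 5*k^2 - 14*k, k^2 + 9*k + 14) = k + 2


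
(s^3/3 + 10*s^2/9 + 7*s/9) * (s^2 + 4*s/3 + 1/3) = s^5/3 + 14*s^4/9 + 64*s^3/27 + 38*s^2/27 + 7*s/27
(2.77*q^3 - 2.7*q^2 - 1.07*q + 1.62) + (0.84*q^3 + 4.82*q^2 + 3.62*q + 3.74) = 3.61*q^3 + 2.12*q^2 + 2.55*q + 5.36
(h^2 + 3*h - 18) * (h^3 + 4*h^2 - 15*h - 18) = h^5 + 7*h^4 - 21*h^3 - 135*h^2 + 216*h + 324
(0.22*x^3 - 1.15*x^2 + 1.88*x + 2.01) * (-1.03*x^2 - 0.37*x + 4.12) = -0.2266*x^5 + 1.1031*x^4 - 0.6045*x^3 - 7.5039*x^2 + 7.0019*x + 8.2812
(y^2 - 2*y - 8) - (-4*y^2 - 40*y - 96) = 5*y^2 + 38*y + 88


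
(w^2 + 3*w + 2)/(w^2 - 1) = (w + 2)/(w - 1)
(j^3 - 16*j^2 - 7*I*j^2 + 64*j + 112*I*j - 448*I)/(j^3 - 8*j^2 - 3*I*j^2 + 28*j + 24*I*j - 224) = (j - 8)/(j + 4*I)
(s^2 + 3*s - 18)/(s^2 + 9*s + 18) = (s - 3)/(s + 3)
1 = 1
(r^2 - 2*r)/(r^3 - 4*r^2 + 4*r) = 1/(r - 2)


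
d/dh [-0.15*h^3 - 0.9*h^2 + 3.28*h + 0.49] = -0.45*h^2 - 1.8*h + 3.28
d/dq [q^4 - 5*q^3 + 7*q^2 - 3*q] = 4*q^3 - 15*q^2 + 14*q - 3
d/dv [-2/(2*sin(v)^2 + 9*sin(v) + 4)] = 2*(4*sin(v) + 9)*cos(v)/(2*sin(v)^2 + 9*sin(v) + 4)^2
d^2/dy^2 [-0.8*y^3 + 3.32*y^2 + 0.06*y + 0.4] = 6.64 - 4.8*y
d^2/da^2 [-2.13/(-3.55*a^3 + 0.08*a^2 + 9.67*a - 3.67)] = ((0.3408 - 45.369*a)*(3.55*a^3 - 0.08*a^2 - 9.67*a + 3.67) + 2.13*(-21.3*a^2 + 0.32*a + 19.34)*(-10.65*a^2 + 0.16*a + 9.67))/(3.55*a^3 - 0.08*a^2 - 9.67*a + 3.67)^3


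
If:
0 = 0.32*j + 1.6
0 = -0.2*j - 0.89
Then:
No Solution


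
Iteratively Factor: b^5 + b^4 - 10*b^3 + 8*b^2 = (b - 2)*(b^4 + 3*b^3 - 4*b^2) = b*(b - 2)*(b^3 + 3*b^2 - 4*b) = b^2*(b - 2)*(b^2 + 3*b - 4) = b^2*(b - 2)*(b - 1)*(b + 4)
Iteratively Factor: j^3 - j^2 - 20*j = (j)*(j^2 - j - 20) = j*(j + 4)*(j - 5)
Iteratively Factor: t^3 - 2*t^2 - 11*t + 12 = (t - 4)*(t^2 + 2*t - 3) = (t - 4)*(t - 1)*(t + 3)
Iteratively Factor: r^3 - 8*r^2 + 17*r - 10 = (r - 1)*(r^2 - 7*r + 10) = (r - 2)*(r - 1)*(r - 5)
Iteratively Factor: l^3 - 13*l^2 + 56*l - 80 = (l - 4)*(l^2 - 9*l + 20) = (l - 5)*(l - 4)*(l - 4)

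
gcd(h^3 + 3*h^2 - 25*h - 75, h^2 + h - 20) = h + 5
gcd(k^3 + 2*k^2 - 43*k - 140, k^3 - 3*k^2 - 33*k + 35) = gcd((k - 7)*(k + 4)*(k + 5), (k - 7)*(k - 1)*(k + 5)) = k^2 - 2*k - 35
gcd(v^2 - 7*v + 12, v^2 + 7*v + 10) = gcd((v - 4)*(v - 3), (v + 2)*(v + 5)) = 1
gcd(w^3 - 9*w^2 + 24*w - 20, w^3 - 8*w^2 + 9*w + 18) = 1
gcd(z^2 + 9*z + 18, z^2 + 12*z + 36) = z + 6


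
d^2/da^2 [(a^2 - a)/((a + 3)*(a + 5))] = 6*(-3*a^3 - 15*a^2 + 15*a + 115)/(a^6 + 24*a^5 + 237*a^4 + 1232*a^3 + 3555*a^2 + 5400*a + 3375)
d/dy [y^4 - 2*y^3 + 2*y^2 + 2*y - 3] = 4*y^3 - 6*y^2 + 4*y + 2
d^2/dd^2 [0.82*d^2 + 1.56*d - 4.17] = 1.64000000000000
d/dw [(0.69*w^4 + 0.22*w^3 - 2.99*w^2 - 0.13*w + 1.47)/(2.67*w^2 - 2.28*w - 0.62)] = (3.6846*w^5 - 4.1322*w^4 - 2.7144*w^3 + 6.7551*w^2 - 4.1422*w + 3.4322)/(7.1289*w^4 - 12.1752*w^3 + 1.8876*w^2 + 2.8272*w + 0.3844)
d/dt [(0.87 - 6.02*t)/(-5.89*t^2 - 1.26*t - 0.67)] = (-35.4578*t^2 + 10.2486*t + 5.1296)/(34.6921*t^4 + 14.8428*t^3 + 9.4802*t^2 + 1.6884*t + 0.4489)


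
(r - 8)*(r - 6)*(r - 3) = r^3 - 17*r^2 + 90*r - 144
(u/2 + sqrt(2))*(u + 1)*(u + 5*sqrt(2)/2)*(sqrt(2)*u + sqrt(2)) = sqrt(2)*u^4/2 + sqrt(2)*u^3 + 9*u^3/2 + 11*sqrt(2)*u^2/2 + 9*u^2 + 9*u/2 + 10*sqrt(2)*u + 5*sqrt(2)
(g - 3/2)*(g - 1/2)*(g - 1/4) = g^3 - 9*g^2/4 + 5*g/4 - 3/16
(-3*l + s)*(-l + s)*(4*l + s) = 12*l^3 - 13*l^2*s + s^3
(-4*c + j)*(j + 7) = -4*c*j - 28*c + j^2 + 7*j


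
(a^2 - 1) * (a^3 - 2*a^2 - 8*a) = a^5 - 2*a^4 - 9*a^3 + 2*a^2 + 8*a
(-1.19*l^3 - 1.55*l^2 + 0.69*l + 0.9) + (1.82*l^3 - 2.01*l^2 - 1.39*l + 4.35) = 0.63*l^3 - 3.56*l^2 - 0.7*l + 5.25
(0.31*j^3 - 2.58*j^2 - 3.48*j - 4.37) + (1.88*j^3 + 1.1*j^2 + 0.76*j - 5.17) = 2.19*j^3 - 1.48*j^2 - 2.72*j - 9.54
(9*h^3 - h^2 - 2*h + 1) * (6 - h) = -9*h^4 + 55*h^3 - 4*h^2 - 13*h + 6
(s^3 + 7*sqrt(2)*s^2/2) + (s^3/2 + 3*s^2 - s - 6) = 3*s^3/2 + 3*s^2 + 7*sqrt(2)*s^2/2 - s - 6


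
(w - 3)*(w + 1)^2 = w^3 - w^2 - 5*w - 3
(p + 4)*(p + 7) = p^2 + 11*p + 28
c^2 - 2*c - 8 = (c - 4)*(c + 2)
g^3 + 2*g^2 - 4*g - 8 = (g - 2)*(g + 2)^2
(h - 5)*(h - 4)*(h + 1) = h^3 - 8*h^2 + 11*h + 20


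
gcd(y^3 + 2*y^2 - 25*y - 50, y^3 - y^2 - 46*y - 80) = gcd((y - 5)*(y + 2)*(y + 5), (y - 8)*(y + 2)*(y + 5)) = y^2 + 7*y + 10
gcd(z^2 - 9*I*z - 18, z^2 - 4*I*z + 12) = z - 6*I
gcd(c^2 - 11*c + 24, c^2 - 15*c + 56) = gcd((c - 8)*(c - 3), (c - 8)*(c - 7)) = c - 8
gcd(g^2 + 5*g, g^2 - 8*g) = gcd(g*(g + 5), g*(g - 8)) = g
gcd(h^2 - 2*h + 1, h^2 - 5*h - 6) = 1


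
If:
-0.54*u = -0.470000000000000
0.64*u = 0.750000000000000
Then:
No Solution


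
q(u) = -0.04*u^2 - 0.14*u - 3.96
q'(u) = -0.08*u - 0.14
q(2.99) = -4.74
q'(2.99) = -0.38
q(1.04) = -4.15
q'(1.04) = -0.22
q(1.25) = -4.20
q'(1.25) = -0.24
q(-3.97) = -4.03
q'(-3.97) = 0.18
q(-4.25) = -4.09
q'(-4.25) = 0.20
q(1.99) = -4.40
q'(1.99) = -0.30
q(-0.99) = -3.86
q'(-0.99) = -0.06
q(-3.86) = -4.02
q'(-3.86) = 0.17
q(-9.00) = -5.94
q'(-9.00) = 0.58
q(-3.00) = -3.90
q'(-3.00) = 0.10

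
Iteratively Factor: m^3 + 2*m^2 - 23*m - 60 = (m + 4)*(m^2 - 2*m - 15) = (m - 5)*(m + 4)*(m + 3)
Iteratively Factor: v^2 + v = (v)*(v + 1)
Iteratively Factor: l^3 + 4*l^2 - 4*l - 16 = (l - 2)*(l^2 + 6*l + 8) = (l - 2)*(l + 2)*(l + 4)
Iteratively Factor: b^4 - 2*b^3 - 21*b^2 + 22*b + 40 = (b + 4)*(b^3 - 6*b^2 + 3*b + 10) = (b + 1)*(b + 4)*(b^2 - 7*b + 10) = (b - 5)*(b + 1)*(b + 4)*(b - 2)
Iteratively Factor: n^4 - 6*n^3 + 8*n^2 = (n)*(n^3 - 6*n^2 + 8*n) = n*(n - 2)*(n^2 - 4*n) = n*(n - 4)*(n - 2)*(n)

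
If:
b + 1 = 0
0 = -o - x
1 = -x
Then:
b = -1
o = 1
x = -1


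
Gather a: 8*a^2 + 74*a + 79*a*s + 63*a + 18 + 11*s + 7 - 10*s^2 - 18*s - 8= 8*a^2 + a*(79*s + 137) - 10*s^2 - 7*s + 17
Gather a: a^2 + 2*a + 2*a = a^2 + 4*a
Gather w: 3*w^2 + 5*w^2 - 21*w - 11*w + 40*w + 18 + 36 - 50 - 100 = 8*w^2 + 8*w - 96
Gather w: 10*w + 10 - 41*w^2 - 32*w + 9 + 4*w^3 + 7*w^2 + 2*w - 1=4*w^3 - 34*w^2 - 20*w + 18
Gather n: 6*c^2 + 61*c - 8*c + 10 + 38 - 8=6*c^2 + 53*c + 40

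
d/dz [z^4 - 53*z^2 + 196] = 4*z^3 - 106*z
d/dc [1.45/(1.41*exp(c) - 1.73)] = -2.0445*exp(c)/(1.41*exp(c) - 1.73)^2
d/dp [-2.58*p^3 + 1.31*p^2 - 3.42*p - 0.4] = -7.74*p^2 + 2.62*p - 3.42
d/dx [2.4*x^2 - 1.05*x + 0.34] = 4.8*x - 1.05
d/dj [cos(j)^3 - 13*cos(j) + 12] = (13 - 3*cos(j)^2)*sin(j)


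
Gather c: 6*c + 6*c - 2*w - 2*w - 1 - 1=12*c - 4*w - 2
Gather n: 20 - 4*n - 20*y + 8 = -4*n - 20*y + 28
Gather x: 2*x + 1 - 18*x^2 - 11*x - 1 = -18*x^2 - 9*x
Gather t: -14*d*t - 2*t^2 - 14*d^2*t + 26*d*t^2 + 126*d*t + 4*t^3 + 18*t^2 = 4*t^3 + t^2*(26*d + 16) + t*(-14*d^2 + 112*d)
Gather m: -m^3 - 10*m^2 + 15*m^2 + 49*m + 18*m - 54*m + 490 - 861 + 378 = -m^3 + 5*m^2 + 13*m + 7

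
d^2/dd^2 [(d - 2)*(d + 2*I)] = 2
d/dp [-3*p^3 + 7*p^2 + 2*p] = -9*p^2 + 14*p + 2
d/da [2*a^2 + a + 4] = 4*a + 1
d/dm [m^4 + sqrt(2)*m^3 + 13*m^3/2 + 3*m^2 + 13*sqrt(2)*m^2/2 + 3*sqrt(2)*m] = 4*m^3 + 3*sqrt(2)*m^2 + 39*m^2/2 + 6*m + 13*sqrt(2)*m + 3*sqrt(2)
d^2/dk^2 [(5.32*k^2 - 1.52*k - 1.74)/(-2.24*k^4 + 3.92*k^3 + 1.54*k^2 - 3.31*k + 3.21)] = (-160.161792*k^8 + 371.80416*k^7 - 239.138816*k^6 + 123.658752000001*k^5 - 1131.993408*k^4 + 1367.871568*k^3 - 32.290272*k^2 - 229.669272*k - 56.411124)/(11.239424*k^12 - 59.006976*k^11 + 80.080896*k^10 + 70.723072*k^9 - 277.761792*k^8 + 225.307488*k^7 + 108.32444*k^6 - 364.36386*k^5 + 245.690214*k^4 + 13.264399*k^3 - 153.112185*k^2 + 102.319713*k - 33.076161)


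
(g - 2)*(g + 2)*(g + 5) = g^3 + 5*g^2 - 4*g - 20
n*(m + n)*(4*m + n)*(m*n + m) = 4*m^3*n^2 + 4*m^3*n + 5*m^2*n^3 + 5*m^2*n^2 + m*n^4 + m*n^3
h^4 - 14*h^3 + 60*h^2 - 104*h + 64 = (h - 8)*(h - 2)^3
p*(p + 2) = p^2 + 2*p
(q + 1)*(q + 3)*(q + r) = q^3 + q^2*r + 4*q^2 + 4*q*r + 3*q + 3*r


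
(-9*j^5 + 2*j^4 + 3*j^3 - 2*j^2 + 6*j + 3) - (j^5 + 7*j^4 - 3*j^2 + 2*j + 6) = -10*j^5 - 5*j^4 + 3*j^3 + j^2 + 4*j - 3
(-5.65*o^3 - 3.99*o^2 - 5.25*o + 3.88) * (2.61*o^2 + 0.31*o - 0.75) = -14.7465*o^5 - 12.1654*o^4 - 10.7019*o^3 + 11.4918*o^2 + 5.1403*o - 2.91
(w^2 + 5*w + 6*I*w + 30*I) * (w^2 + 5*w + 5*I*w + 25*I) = w^4 + 10*w^3 + 11*I*w^3 - 5*w^2 + 110*I*w^2 - 300*w + 275*I*w - 750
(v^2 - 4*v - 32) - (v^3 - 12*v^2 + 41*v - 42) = -v^3 + 13*v^2 - 45*v + 10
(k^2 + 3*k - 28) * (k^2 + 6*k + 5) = k^4 + 9*k^3 - 5*k^2 - 153*k - 140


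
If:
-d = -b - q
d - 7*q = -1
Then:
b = 6*q - 1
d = 7*q - 1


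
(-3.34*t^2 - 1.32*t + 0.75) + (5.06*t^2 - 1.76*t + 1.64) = 1.72*t^2 - 3.08*t + 2.39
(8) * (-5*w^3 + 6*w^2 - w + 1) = -40*w^3 + 48*w^2 - 8*w + 8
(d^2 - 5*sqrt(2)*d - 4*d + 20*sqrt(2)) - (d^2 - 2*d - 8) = -5*sqrt(2)*d - 2*d + 8 + 20*sqrt(2)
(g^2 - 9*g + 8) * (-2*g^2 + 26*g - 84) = -2*g^4 + 44*g^3 - 334*g^2 + 964*g - 672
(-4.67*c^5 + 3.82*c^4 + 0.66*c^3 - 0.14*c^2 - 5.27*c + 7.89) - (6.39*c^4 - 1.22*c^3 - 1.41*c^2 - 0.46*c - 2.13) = -4.67*c^5 - 2.57*c^4 + 1.88*c^3 + 1.27*c^2 - 4.81*c + 10.02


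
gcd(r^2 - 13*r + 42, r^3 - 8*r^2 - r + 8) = 1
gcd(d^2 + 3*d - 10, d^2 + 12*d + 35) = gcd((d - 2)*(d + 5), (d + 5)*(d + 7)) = d + 5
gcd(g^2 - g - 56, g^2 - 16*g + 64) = g - 8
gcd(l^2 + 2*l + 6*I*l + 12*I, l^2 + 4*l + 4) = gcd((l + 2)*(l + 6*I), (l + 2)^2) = l + 2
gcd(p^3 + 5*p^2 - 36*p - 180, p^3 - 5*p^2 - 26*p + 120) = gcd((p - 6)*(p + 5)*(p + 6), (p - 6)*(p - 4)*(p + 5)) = p^2 - p - 30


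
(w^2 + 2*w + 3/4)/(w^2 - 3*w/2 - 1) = (w + 3/2)/(w - 2)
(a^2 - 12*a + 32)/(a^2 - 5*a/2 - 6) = 2*(a - 8)/(2*a + 3)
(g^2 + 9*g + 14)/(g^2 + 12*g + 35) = (g + 2)/(g + 5)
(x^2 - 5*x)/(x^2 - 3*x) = (x - 5)/(x - 3)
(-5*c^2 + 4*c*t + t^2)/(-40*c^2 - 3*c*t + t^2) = (-c + t)/(-8*c + t)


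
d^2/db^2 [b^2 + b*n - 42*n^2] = 2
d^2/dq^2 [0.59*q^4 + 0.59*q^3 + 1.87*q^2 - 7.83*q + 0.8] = 7.08*q^2 + 3.54*q + 3.74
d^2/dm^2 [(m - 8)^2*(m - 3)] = 6*m - 38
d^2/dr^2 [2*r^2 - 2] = 4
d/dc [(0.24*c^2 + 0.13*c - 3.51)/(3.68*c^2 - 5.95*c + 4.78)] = (-1.9064*c^2 + 28.128*c - 20.2631)/(13.5424*c^4 - 43.792*c^3 + 70.5833*c^2 - 56.882*c + 22.8484)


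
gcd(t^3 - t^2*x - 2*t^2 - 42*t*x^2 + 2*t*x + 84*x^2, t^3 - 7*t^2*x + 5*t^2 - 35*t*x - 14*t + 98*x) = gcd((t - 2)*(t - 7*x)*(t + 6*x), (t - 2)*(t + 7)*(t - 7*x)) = -t^2 + 7*t*x + 2*t - 14*x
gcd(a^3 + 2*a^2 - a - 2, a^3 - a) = a^2 - 1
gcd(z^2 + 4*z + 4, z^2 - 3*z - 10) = z + 2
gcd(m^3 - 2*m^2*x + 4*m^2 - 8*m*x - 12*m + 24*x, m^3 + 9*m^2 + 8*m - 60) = m^2 + 4*m - 12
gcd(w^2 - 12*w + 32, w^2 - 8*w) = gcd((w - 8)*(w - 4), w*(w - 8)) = w - 8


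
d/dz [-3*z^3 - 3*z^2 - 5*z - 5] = -9*z^2 - 6*z - 5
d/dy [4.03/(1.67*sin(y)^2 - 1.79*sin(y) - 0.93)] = (7.2137 - 13.4602*sin(y))*cos(y)/(-1.67*sin(y)^2 + 1.79*sin(y) + 0.93)^2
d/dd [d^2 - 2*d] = 2*d - 2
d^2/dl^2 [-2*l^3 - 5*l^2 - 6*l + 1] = -12*l - 10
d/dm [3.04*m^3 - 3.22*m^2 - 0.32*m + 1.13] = 9.12*m^2 - 6.44*m - 0.32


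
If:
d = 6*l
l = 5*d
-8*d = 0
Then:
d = 0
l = 0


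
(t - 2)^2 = t^2 - 4*t + 4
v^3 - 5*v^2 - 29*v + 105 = (v - 7)*(v - 3)*(v + 5)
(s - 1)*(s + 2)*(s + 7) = s^3 + 8*s^2 + 5*s - 14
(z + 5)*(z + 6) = z^2 + 11*z + 30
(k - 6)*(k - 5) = k^2 - 11*k + 30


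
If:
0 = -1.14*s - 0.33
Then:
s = -0.29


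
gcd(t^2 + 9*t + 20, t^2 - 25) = t + 5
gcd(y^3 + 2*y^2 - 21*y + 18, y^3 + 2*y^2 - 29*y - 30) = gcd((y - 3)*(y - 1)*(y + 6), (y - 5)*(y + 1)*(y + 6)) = y + 6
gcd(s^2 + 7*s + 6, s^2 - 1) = s + 1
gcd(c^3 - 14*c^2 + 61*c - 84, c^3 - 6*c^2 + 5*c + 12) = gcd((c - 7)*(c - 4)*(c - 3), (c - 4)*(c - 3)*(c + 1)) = c^2 - 7*c + 12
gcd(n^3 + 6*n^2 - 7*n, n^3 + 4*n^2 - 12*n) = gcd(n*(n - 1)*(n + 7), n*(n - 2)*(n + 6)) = n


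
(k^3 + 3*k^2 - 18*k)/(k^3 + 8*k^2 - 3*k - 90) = k/(k + 5)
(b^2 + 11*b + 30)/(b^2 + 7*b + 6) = (b + 5)/(b + 1)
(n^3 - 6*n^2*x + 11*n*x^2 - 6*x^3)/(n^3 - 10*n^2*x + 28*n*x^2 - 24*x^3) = (n^2 - 4*n*x + 3*x^2)/(n^2 - 8*n*x + 12*x^2)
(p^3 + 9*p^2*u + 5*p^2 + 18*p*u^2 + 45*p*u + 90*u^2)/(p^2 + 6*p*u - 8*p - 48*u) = (p^2 + 3*p*u + 5*p + 15*u)/(p - 8)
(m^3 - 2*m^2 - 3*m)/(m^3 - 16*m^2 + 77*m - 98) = m*(m^2 - 2*m - 3)/(m^3 - 16*m^2 + 77*m - 98)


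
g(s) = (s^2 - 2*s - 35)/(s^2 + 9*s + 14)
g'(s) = (-2*s - 9)*(s^2 - 2*s - 35)/(s^2 + 9*s + 14)^2 + (2*s - 2)/(s^2 + 9*s + 14)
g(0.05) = -2.43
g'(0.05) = 1.40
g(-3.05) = 4.73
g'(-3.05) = 5.26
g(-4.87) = 0.25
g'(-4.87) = 1.89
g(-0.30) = -3.01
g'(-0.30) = 1.99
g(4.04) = -0.40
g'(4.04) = 0.19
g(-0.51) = -3.49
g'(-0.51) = 2.57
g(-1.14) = -6.23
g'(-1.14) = 7.46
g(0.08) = -2.39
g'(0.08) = 1.36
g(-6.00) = -3.25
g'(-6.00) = 5.94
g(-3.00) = 5.00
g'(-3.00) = 5.75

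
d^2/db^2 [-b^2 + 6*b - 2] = -2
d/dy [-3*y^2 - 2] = -6*y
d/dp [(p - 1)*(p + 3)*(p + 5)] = 3*p^2 + 14*p + 7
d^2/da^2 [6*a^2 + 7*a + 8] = 12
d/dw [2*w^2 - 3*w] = 4*w - 3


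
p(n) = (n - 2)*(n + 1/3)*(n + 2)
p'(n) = (n - 2)*(n + 1/3) + (n - 2)*(n + 2) + (n + 1/3)*(n + 2)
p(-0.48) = 0.55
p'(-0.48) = -3.63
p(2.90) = 14.26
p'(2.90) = 23.16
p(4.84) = 100.50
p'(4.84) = 69.50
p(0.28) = -2.41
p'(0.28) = -3.58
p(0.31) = -2.51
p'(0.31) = -3.51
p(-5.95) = -176.38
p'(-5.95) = 98.24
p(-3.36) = -22.06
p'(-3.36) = 27.63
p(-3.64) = -30.59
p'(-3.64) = 33.32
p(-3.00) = -13.33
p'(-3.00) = 21.00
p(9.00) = 718.67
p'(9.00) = 245.00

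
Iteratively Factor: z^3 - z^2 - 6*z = (z)*(z^2 - z - 6) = z*(z - 3)*(z + 2)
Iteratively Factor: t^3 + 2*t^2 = (t)*(t^2 + 2*t) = t*(t + 2)*(t)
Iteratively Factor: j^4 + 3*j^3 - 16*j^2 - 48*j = (j - 4)*(j^3 + 7*j^2 + 12*j) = (j - 4)*(j + 4)*(j^2 + 3*j) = (j - 4)*(j + 3)*(j + 4)*(j)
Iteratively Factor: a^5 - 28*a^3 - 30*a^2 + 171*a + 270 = (a + 3)*(a^4 - 3*a^3 - 19*a^2 + 27*a + 90) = (a + 2)*(a + 3)*(a^3 - 5*a^2 - 9*a + 45) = (a - 5)*(a + 2)*(a + 3)*(a^2 - 9) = (a - 5)*(a + 2)*(a + 3)^2*(a - 3)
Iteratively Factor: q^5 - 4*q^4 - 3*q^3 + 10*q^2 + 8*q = (q + 1)*(q^4 - 5*q^3 + 2*q^2 + 8*q) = (q - 4)*(q + 1)*(q^3 - q^2 - 2*q) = q*(q - 4)*(q + 1)*(q^2 - q - 2) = q*(q - 4)*(q - 2)*(q + 1)*(q + 1)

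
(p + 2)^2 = p^2 + 4*p + 4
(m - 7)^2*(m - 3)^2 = m^4 - 20*m^3 + 142*m^2 - 420*m + 441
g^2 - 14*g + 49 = (g - 7)^2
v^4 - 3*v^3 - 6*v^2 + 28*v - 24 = (v - 2)^3*(v + 3)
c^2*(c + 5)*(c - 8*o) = c^4 - 8*c^3*o + 5*c^3 - 40*c^2*o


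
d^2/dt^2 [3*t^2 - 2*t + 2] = 6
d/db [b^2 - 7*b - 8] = 2*b - 7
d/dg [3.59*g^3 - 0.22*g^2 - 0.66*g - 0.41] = 10.77*g^2 - 0.44*g - 0.66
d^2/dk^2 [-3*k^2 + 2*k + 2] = -6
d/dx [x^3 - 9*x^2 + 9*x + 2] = 3*x^2 - 18*x + 9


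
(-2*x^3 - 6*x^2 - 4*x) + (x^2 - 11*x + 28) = -2*x^3 - 5*x^2 - 15*x + 28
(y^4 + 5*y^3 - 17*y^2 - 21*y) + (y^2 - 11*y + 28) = y^4 + 5*y^3 - 16*y^2 - 32*y + 28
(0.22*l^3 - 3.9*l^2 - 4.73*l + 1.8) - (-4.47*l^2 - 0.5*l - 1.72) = 0.22*l^3 + 0.57*l^2 - 4.23*l + 3.52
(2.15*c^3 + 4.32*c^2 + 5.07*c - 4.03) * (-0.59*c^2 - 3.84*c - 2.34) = -1.2685*c^5 - 10.8048*c^4 - 24.6111*c^3 - 27.1999*c^2 + 3.6114*c + 9.4302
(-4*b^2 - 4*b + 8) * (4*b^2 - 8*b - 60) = -16*b^4 + 16*b^3 + 304*b^2 + 176*b - 480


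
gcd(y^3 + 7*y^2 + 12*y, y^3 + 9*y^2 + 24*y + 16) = y + 4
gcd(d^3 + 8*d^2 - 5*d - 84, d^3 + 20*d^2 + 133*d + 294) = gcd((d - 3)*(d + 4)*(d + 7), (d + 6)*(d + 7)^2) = d + 7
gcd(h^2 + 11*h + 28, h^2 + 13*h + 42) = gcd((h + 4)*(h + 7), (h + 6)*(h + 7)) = h + 7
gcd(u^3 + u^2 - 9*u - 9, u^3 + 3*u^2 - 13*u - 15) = u^2 - 2*u - 3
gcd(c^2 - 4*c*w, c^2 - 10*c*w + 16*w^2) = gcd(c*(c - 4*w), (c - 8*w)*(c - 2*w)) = 1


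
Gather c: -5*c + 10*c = 5*c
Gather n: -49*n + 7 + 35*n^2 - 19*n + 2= 35*n^2 - 68*n + 9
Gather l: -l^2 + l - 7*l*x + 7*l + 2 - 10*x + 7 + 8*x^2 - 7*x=-l^2 + l*(8 - 7*x) + 8*x^2 - 17*x + 9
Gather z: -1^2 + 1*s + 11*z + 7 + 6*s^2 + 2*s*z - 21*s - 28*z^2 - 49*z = 6*s^2 - 20*s - 28*z^2 + z*(2*s - 38) + 6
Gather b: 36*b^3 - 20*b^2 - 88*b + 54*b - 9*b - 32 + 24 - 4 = 36*b^3 - 20*b^2 - 43*b - 12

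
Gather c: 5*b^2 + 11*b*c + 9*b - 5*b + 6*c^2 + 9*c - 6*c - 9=5*b^2 + 4*b + 6*c^2 + c*(11*b + 3) - 9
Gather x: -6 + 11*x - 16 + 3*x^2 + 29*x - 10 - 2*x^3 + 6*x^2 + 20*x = -2*x^3 + 9*x^2 + 60*x - 32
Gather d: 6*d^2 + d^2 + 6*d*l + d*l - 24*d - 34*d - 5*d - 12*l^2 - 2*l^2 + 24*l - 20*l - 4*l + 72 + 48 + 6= 7*d^2 + d*(7*l - 63) - 14*l^2 + 126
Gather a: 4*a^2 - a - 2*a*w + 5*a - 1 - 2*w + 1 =4*a^2 + a*(4 - 2*w) - 2*w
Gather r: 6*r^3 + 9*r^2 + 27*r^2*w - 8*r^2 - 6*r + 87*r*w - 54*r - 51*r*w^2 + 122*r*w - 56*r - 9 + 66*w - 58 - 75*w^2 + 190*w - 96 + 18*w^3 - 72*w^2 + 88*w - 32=6*r^3 + r^2*(27*w + 1) + r*(-51*w^2 + 209*w - 116) + 18*w^3 - 147*w^2 + 344*w - 195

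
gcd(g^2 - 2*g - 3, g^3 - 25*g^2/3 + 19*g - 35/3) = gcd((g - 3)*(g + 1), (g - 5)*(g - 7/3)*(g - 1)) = 1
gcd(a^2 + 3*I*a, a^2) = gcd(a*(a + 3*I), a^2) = a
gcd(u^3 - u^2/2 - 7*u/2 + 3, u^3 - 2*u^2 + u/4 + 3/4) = u^2 - 5*u/2 + 3/2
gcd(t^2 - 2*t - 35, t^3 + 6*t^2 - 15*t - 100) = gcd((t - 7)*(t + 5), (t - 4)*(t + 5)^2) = t + 5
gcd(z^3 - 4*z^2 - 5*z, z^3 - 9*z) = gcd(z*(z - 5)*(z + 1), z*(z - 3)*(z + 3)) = z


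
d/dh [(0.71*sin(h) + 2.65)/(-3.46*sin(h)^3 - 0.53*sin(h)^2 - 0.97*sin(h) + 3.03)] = (4.9132*sin(h)^3 + 27.8833*sin(h)^2 + 2.809*sin(h) + 4.7218)*cos(h)/(11.9716*sin(h)^6 + 3.6676*sin(h)^5 + 6.9933*sin(h)^4 - 19.9394*sin(h)^3 - 2.2709*sin(h)^2 - 5.8782*sin(h) + 9.1809)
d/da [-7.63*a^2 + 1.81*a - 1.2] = 1.81 - 15.26*a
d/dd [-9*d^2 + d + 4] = 1 - 18*d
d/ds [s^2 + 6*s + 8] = 2*s + 6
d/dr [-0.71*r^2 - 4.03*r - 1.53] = -1.42*r - 4.03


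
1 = 1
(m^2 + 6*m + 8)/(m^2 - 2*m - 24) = (m + 2)/(m - 6)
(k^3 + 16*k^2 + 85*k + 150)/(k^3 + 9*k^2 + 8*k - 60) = (k + 5)/(k - 2)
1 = 1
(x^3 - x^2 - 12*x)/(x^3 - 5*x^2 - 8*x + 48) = x/(x - 4)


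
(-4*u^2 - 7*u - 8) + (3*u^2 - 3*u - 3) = -u^2 - 10*u - 11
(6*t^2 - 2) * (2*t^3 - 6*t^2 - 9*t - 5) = 12*t^5 - 36*t^4 - 58*t^3 - 18*t^2 + 18*t + 10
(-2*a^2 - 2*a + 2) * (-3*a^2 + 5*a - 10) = 6*a^4 - 4*a^3 + 4*a^2 + 30*a - 20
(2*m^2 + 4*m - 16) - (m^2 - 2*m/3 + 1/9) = m^2 + 14*m/3 - 145/9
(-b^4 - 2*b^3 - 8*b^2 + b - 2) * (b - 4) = -b^5 + 2*b^4 + 33*b^2 - 6*b + 8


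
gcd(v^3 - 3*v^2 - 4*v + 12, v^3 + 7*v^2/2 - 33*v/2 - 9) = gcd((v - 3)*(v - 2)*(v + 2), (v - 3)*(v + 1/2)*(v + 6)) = v - 3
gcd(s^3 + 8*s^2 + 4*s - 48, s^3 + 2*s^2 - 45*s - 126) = s + 6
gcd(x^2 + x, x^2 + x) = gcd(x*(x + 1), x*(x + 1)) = x^2 + x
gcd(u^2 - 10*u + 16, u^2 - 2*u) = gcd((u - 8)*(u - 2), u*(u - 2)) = u - 2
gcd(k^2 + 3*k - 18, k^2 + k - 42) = 1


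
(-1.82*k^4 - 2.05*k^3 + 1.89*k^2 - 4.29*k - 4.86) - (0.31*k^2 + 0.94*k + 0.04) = -1.82*k^4 - 2.05*k^3 + 1.58*k^2 - 5.23*k - 4.9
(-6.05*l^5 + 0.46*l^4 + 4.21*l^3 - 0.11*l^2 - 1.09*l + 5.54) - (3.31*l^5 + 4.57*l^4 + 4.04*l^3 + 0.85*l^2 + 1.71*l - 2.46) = -9.36*l^5 - 4.11*l^4 + 0.17*l^3 - 0.96*l^2 - 2.8*l + 8.0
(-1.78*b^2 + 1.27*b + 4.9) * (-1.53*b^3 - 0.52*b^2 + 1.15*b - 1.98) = 2.7234*b^5 - 1.0175*b^4 - 10.2044*b^3 + 2.4369*b^2 + 3.1204*b - 9.702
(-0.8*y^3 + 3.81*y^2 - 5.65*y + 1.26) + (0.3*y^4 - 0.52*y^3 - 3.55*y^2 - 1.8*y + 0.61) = 0.3*y^4 - 1.32*y^3 + 0.26*y^2 - 7.45*y + 1.87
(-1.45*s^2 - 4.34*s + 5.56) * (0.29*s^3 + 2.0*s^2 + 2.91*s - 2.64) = -0.4205*s^5 - 4.1586*s^4 - 11.2871*s^3 + 2.3186*s^2 + 27.6372*s - 14.6784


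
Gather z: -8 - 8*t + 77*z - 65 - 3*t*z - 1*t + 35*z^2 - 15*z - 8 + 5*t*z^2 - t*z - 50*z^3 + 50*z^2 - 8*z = -9*t - 50*z^3 + z^2*(5*t + 85) + z*(54 - 4*t) - 81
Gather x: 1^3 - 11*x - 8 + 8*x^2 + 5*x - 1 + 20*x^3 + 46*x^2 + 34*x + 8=20*x^3 + 54*x^2 + 28*x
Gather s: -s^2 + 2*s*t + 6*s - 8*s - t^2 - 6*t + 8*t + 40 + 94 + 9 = -s^2 + s*(2*t - 2) - t^2 + 2*t + 143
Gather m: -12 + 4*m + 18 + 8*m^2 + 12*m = 8*m^2 + 16*m + 6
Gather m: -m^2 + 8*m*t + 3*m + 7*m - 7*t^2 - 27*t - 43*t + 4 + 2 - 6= -m^2 + m*(8*t + 10) - 7*t^2 - 70*t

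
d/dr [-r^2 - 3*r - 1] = -2*r - 3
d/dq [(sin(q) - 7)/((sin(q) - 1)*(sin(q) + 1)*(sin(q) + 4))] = (-2*sin(q)^3 + 17*sin(q)^2 + 56*sin(q) - 11)/((sin(q) + 4)^2*cos(q)^3)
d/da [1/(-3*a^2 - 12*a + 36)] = 2*(a + 2)/(3*(a^2 + 4*a - 12)^2)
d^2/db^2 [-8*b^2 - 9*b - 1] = -16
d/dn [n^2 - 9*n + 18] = 2*n - 9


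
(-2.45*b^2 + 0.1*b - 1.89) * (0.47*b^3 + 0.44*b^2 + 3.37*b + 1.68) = -1.1515*b^5 - 1.031*b^4 - 9.1008*b^3 - 4.6106*b^2 - 6.2013*b - 3.1752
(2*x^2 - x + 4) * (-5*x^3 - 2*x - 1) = -10*x^5 + 5*x^4 - 24*x^3 - 7*x - 4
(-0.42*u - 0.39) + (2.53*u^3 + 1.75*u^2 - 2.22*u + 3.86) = 2.53*u^3 + 1.75*u^2 - 2.64*u + 3.47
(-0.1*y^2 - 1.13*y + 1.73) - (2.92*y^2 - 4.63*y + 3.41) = -3.02*y^2 + 3.5*y - 1.68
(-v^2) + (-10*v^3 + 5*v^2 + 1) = -10*v^3 + 4*v^2 + 1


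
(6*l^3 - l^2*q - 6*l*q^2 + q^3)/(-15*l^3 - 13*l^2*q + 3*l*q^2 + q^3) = (6*l^2 - 7*l*q + q^2)/(-15*l^2 + 2*l*q + q^2)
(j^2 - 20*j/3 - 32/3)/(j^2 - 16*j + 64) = (j + 4/3)/(j - 8)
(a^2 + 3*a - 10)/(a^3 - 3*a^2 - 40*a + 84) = (a + 5)/(a^2 - a - 42)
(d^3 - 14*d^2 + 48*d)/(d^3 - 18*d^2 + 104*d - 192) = d/(d - 4)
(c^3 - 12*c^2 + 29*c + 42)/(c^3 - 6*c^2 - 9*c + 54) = (c^2 - 6*c - 7)/(c^2 - 9)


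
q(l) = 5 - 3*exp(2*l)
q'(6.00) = -976528.75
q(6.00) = -488259.37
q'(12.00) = -158934732779.06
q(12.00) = -79467366384.53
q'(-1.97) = -0.12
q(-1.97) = 4.94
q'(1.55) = -133.19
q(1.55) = -61.59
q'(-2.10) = -0.09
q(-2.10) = 4.96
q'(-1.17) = -0.58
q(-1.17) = 4.71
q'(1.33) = -85.78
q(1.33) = -37.89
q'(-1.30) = -0.45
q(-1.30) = 4.78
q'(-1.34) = -0.41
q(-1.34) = 4.79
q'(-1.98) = -0.11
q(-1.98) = 4.94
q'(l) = -6*exp(2*l)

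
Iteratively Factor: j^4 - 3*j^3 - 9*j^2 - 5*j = (j + 1)*(j^3 - 4*j^2 - 5*j) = (j + 1)^2*(j^2 - 5*j) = j*(j + 1)^2*(j - 5)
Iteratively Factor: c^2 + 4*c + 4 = (c + 2)*(c + 2)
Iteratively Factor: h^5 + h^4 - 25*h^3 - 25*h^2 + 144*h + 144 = (h + 1)*(h^4 - 25*h^2 + 144) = (h + 1)*(h + 4)*(h^3 - 4*h^2 - 9*h + 36) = (h - 3)*(h + 1)*(h + 4)*(h^2 - h - 12) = (h - 4)*(h - 3)*(h + 1)*(h + 4)*(h + 3)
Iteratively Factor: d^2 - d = (d - 1)*(d)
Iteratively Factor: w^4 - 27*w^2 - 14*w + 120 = (w - 2)*(w^3 + 2*w^2 - 23*w - 60) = (w - 2)*(w + 3)*(w^2 - w - 20) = (w - 5)*(w - 2)*(w + 3)*(w + 4)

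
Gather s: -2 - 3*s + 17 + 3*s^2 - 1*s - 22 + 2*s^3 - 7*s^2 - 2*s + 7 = 2*s^3 - 4*s^2 - 6*s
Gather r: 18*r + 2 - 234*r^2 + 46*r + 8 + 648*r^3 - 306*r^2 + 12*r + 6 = 648*r^3 - 540*r^2 + 76*r + 16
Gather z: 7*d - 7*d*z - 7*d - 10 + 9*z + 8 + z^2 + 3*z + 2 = z^2 + z*(12 - 7*d)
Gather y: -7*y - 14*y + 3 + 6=9 - 21*y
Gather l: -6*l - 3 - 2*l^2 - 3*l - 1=-2*l^2 - 9*l - 4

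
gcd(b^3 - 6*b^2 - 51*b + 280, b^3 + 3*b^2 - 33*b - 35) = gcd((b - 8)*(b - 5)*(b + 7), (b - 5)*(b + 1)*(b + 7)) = b^2 + 2*b - 35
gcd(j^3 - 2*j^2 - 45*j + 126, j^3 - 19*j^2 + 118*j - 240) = j - 6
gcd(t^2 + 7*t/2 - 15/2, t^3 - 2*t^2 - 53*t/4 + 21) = t - 3/2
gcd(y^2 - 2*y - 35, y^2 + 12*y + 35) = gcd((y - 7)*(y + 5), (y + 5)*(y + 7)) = y + 5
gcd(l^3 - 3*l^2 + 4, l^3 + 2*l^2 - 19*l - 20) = l + 1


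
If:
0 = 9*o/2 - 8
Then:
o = 16/9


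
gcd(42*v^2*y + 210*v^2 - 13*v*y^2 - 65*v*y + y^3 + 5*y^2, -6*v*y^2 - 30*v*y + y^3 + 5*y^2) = -6*v*y - 30*v + y^2 + 5*y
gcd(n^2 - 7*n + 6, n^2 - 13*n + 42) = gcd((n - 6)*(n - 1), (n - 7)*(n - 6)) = n - 6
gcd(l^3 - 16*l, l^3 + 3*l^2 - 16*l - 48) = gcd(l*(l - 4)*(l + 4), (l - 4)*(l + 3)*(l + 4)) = l^2 - 16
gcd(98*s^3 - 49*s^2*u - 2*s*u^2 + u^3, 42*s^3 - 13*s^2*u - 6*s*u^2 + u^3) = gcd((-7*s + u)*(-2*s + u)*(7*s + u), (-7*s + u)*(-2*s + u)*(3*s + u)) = 14*s^2 - 9*s*u + u^2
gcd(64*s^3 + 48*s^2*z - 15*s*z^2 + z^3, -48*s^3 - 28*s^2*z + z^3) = 1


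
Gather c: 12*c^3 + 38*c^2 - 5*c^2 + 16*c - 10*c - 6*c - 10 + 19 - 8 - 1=12*c^3 + 33*c^2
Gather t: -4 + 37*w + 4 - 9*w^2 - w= -9*w^2 + 36*w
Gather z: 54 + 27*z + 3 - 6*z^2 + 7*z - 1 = -6*z^2 + 34*z + 56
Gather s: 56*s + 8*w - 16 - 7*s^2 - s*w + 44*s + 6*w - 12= -7*s^2 + s*(100 - w) + 14*w - 28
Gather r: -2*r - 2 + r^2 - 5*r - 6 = r^2 - 7*r - 8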